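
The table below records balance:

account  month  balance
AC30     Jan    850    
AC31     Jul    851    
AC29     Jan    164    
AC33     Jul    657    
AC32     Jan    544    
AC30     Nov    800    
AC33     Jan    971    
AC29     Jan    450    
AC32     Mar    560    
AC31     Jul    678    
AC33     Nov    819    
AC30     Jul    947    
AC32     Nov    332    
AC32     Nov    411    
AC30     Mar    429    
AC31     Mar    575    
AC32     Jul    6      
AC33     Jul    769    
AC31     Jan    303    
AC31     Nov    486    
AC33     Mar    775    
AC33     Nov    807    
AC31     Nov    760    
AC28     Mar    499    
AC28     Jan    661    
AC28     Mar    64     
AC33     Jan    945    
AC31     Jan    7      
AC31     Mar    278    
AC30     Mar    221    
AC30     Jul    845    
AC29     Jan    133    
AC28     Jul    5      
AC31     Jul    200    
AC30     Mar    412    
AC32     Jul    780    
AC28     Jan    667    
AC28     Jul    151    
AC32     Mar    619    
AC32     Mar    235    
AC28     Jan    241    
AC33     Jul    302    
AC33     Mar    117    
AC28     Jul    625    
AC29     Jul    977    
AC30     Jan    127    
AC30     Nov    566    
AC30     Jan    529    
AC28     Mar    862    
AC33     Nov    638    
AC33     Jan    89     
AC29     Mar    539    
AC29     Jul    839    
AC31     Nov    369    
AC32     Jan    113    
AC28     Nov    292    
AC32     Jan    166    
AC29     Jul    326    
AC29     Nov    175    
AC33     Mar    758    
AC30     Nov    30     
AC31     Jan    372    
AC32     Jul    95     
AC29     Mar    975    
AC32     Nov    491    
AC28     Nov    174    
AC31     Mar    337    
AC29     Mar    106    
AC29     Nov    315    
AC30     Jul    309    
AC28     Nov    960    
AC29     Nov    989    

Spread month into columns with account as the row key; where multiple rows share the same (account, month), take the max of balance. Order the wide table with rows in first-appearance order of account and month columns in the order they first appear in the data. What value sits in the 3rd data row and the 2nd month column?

977

With rows in first-appearance order of account, row 3 is account=AC29. month columns in first-appearance order: Jan, Jul, Nov, Mar; column 2 is Jul.
Long rows with account=AC29, month=Jul: max(977, 839, 326) = 977.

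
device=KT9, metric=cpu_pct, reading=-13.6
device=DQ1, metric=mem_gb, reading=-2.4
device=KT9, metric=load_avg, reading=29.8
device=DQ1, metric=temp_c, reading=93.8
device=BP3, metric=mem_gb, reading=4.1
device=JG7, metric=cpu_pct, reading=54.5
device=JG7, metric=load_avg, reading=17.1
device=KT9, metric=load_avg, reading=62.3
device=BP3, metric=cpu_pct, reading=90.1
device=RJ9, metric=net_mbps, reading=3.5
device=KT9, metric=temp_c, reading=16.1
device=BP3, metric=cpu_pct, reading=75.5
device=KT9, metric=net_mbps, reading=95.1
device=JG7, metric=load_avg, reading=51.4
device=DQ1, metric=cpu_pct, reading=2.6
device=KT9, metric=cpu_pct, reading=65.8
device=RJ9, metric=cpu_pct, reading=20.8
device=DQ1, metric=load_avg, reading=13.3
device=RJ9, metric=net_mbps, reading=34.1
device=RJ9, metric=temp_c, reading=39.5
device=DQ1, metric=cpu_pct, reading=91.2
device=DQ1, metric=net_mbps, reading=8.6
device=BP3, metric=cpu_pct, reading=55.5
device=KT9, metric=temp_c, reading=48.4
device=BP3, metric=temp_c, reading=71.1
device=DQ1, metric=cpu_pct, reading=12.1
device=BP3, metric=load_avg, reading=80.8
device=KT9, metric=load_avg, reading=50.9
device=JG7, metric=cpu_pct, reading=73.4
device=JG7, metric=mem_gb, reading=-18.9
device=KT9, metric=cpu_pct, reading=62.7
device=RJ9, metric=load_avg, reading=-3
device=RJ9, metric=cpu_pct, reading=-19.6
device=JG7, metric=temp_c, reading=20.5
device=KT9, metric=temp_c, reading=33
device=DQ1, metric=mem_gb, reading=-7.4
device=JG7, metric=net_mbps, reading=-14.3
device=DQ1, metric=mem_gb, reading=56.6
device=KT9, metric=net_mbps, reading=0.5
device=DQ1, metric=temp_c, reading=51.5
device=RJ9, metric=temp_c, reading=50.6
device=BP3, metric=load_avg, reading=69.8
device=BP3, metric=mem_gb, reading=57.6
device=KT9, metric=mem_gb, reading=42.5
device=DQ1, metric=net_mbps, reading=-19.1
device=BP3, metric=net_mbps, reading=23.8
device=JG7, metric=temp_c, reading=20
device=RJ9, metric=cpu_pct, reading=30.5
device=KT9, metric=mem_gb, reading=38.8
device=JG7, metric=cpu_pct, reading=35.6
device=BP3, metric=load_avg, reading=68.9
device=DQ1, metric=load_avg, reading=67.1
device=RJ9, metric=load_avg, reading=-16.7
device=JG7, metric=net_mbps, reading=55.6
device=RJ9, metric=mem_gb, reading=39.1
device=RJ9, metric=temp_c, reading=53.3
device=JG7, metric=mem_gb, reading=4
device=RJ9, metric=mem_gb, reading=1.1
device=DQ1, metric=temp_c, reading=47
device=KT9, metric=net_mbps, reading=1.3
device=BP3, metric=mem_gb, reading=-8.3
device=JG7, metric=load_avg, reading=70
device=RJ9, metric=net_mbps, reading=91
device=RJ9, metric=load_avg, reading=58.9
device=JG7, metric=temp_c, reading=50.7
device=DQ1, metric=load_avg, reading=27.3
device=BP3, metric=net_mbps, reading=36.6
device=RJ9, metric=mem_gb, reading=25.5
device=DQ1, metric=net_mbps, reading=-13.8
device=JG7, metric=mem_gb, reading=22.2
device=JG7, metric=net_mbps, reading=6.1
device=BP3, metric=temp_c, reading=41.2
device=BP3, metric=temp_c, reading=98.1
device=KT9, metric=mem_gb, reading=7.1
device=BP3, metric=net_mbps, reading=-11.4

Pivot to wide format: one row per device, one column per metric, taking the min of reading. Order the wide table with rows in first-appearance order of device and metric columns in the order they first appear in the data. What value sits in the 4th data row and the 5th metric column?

-14.3

With rows in first-appearance order of device, row 4 is device=JG7. metric columns in first-appearance order: cpu_pct, mem_gb, load_avg, temp_c, net_mbps; column 5 is net_mbps.
Long rows with device=JG7, metric=net_mbps: min(-14.3, 55.6, 6.1) = -14.3.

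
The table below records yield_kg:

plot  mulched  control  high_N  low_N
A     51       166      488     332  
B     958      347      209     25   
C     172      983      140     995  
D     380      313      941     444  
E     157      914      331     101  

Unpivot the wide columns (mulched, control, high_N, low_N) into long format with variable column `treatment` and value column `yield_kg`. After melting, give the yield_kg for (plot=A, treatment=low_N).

332

Unpivoting turns each (plot, wide-column) pair into one long row.
The wide cell at row A, column low_N holds 332, so the long row (A, low_N) has yield_kg=332.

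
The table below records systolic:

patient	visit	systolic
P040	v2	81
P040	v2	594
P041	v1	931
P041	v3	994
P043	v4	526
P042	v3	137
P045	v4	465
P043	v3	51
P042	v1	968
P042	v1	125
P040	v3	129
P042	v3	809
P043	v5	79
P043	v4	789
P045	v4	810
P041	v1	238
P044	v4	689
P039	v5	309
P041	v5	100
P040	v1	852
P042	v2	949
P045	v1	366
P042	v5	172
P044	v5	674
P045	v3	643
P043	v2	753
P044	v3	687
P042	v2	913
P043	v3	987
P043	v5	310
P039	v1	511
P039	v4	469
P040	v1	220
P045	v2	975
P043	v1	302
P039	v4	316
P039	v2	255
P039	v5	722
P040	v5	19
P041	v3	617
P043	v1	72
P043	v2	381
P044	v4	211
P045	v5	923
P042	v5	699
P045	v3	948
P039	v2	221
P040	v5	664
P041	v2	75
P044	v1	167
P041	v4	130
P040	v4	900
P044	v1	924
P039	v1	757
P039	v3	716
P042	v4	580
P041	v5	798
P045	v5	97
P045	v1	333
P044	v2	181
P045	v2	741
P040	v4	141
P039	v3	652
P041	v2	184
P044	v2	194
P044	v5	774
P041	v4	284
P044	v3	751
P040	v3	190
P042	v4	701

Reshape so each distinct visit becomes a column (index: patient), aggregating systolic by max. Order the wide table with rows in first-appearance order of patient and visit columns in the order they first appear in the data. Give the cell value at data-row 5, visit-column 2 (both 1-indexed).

366

With rows in first-appearance order of patient, row 5 is patient=P045. visit columns in first-appearance order: v2, v1, v3, v4, v5; column 2 is v1.
Long rows with patient=P045, visit=v1: max(366, 333) = 366.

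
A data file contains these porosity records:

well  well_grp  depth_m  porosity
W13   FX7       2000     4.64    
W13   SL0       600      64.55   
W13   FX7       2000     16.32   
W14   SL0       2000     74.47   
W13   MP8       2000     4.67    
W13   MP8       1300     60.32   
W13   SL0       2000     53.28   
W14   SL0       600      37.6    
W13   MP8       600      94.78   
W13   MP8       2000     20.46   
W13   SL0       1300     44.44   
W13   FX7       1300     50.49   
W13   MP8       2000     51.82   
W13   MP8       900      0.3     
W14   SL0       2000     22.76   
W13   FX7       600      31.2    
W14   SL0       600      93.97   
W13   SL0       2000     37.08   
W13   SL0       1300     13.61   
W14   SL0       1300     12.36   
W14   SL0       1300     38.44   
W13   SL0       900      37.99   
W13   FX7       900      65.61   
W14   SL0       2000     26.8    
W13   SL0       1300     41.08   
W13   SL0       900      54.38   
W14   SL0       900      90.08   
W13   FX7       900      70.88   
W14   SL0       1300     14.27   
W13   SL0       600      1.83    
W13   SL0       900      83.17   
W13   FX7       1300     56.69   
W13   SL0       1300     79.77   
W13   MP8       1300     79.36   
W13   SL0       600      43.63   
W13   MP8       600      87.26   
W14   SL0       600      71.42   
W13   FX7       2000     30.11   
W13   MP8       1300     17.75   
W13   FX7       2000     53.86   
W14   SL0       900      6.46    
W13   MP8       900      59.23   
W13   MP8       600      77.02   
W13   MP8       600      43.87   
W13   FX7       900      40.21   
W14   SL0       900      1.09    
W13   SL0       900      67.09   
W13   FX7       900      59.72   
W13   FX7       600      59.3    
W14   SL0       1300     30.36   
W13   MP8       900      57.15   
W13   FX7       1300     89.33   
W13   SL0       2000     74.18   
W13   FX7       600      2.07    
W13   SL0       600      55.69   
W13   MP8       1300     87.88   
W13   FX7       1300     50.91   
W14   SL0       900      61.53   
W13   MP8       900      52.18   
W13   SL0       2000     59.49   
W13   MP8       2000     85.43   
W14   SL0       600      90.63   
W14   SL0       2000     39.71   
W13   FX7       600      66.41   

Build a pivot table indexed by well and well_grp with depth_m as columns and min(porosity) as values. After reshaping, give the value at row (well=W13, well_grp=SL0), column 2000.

Rows with well=W13, well_grp=SL0 and depth_m=2000: porosity values are 53.28, 37.08, 74.18, 59.49.
min(53.28, 37.08, 74.18, 59.49) = 37.08.

37.08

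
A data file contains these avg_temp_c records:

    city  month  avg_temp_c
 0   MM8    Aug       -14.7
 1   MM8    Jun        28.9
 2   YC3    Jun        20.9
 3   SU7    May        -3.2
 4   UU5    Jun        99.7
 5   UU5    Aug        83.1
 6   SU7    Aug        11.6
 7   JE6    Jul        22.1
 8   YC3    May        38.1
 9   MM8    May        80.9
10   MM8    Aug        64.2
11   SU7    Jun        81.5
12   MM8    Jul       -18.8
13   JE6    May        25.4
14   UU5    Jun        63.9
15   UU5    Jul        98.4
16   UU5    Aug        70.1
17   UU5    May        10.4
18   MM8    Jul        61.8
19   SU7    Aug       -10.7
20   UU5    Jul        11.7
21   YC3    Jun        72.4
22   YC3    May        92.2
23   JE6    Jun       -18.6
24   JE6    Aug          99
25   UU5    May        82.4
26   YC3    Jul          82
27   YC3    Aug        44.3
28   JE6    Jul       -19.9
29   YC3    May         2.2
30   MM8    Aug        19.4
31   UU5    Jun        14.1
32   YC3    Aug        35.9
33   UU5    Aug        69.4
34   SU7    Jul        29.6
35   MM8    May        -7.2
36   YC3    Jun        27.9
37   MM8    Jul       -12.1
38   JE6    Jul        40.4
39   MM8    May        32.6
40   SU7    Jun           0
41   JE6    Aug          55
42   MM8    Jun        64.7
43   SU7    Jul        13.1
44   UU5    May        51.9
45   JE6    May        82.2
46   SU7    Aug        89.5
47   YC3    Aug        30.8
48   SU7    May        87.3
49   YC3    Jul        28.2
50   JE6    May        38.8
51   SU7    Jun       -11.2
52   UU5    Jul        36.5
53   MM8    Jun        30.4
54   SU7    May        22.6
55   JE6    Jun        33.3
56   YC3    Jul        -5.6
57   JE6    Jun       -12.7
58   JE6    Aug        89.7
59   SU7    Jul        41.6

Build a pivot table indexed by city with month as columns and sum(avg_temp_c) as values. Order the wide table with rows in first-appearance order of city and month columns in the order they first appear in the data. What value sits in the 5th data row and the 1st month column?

With rows in first-appearance order of city, row 5 is city=JE6. month columns in first-appearance order: Aug, Jun, May, Jul; column 1 is Aug.
Long rows with city=JE6, month=Aug: 99 + 55 + 89.7 = 243.7.

243.7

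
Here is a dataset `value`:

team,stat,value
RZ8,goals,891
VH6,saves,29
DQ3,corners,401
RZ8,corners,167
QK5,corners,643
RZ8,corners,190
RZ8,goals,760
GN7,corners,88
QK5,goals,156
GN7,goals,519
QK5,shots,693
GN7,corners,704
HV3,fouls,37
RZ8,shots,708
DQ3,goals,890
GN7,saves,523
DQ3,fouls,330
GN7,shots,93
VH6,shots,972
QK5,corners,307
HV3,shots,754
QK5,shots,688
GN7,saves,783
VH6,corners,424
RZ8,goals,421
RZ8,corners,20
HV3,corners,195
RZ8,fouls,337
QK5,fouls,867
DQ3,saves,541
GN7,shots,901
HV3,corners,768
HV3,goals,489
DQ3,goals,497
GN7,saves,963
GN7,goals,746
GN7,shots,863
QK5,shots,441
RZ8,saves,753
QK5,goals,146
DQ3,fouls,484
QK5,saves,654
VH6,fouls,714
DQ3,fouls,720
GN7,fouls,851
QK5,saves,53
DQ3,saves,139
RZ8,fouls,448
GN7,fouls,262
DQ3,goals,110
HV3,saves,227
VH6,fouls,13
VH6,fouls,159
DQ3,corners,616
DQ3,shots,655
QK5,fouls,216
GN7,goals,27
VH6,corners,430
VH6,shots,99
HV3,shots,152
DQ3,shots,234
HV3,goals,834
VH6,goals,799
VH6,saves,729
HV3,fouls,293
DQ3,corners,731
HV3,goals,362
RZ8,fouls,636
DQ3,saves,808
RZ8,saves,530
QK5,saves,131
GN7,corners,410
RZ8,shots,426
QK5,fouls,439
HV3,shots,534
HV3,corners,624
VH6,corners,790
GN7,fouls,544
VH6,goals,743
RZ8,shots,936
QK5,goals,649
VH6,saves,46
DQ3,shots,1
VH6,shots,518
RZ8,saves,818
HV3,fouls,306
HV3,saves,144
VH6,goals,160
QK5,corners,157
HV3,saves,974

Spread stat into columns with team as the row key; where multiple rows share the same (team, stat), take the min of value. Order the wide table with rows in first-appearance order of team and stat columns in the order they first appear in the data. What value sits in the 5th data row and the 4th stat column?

With rows in first-appearance order of team, row 5 is team=GN7. stat columns in first-appearance order: goals, saves, corners, shots, fouls; column 4 is shots.
Long rows with team=GN7, stat=shots: min(93, 901, 863) = 93.

93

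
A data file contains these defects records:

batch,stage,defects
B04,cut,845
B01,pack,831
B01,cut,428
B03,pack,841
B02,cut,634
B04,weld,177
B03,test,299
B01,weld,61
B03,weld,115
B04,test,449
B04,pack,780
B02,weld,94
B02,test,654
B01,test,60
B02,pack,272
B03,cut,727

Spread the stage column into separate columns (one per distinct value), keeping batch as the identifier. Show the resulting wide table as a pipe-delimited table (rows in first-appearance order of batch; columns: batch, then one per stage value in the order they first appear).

| batch | cut | pack | weld | test |
| B04 | 845 | 780 | 177 | 449 |
| B01 | 428 | 831 | 61 | 60 |
| B03 | 727 | 841 | 115 | 299 |
| B02 | 634 | 272 | 94 | 654 |

Columns: batch plus the 4 distinct stage values (cut, pack, weld, test).
For example, row B04 column cut takes defects=845 from the long row (B04, cut).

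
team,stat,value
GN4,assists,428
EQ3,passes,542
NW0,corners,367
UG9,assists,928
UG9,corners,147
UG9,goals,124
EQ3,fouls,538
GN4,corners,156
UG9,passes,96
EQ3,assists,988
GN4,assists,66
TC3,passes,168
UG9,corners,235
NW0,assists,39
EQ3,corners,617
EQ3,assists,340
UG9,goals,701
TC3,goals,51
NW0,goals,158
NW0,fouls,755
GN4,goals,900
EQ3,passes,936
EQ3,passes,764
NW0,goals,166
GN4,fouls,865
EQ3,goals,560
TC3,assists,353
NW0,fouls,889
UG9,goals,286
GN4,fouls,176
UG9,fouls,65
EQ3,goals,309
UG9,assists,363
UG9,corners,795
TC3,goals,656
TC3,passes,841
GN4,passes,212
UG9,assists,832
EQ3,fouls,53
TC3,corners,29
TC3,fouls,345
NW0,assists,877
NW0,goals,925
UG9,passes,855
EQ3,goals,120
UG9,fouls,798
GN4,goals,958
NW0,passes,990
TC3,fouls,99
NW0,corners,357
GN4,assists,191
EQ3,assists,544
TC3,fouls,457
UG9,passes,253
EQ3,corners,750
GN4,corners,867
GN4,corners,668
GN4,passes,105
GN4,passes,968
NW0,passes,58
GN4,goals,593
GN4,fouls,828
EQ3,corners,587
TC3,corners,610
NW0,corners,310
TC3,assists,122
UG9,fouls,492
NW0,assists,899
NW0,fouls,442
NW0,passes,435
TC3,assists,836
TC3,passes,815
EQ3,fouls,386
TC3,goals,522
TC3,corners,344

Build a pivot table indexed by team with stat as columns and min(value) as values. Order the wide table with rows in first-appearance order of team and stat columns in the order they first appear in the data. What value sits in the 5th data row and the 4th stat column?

With rows in first-appearance order of team, row 5 is team=TC3. stat columns in first-appearance order: assists, passes, corners, goals, fouls; column 4 is goals.
Long rows with team=TC3, stat=goals: min(51, 656, 522) = 51.

51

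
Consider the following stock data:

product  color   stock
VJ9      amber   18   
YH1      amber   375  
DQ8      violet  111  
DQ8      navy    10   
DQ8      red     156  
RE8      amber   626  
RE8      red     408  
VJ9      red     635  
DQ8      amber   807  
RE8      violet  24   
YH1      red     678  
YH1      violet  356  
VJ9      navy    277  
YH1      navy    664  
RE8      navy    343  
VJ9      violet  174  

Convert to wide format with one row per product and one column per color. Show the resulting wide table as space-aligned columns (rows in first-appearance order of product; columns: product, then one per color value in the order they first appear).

product  amber  violet  navy  red
VJ9      18     174     277   635
YH1      375    356     664   678
DQ8      807    111     10    156
RE8      626    24      343   408

Columns: product plus the 4 distinct color values (amber, violet, navy, red).
For example, row VJ9 column amber takes stock=18 from the long row (VJ9, amber).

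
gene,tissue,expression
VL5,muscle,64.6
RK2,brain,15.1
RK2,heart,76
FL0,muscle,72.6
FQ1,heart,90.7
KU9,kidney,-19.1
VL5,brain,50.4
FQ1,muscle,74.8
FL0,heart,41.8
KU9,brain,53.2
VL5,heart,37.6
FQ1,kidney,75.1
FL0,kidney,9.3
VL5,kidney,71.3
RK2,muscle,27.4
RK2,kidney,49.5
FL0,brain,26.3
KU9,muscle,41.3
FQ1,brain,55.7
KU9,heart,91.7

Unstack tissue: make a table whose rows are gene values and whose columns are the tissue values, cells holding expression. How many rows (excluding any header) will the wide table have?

5

5 distinct gene values → 5 rows.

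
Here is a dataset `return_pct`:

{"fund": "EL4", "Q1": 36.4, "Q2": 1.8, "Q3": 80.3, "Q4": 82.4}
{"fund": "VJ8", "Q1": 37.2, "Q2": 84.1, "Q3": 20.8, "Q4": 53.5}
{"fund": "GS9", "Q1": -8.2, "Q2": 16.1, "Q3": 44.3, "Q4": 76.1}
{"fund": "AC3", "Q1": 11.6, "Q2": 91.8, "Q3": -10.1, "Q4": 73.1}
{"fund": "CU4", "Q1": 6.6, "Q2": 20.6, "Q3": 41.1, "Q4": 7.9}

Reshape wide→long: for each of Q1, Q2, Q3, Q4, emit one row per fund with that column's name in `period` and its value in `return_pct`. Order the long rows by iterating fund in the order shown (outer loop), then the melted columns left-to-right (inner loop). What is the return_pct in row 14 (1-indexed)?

91.8

20 rows total (5 × 4). Row 14: index ⌊(14-1)/4⌋ = 3 into fund → AC3; (14-1) mod 4 = 1 into the melted columns → Q2.
So row 14 is (AC3, Q2, 91.8); return_pct = 91.8.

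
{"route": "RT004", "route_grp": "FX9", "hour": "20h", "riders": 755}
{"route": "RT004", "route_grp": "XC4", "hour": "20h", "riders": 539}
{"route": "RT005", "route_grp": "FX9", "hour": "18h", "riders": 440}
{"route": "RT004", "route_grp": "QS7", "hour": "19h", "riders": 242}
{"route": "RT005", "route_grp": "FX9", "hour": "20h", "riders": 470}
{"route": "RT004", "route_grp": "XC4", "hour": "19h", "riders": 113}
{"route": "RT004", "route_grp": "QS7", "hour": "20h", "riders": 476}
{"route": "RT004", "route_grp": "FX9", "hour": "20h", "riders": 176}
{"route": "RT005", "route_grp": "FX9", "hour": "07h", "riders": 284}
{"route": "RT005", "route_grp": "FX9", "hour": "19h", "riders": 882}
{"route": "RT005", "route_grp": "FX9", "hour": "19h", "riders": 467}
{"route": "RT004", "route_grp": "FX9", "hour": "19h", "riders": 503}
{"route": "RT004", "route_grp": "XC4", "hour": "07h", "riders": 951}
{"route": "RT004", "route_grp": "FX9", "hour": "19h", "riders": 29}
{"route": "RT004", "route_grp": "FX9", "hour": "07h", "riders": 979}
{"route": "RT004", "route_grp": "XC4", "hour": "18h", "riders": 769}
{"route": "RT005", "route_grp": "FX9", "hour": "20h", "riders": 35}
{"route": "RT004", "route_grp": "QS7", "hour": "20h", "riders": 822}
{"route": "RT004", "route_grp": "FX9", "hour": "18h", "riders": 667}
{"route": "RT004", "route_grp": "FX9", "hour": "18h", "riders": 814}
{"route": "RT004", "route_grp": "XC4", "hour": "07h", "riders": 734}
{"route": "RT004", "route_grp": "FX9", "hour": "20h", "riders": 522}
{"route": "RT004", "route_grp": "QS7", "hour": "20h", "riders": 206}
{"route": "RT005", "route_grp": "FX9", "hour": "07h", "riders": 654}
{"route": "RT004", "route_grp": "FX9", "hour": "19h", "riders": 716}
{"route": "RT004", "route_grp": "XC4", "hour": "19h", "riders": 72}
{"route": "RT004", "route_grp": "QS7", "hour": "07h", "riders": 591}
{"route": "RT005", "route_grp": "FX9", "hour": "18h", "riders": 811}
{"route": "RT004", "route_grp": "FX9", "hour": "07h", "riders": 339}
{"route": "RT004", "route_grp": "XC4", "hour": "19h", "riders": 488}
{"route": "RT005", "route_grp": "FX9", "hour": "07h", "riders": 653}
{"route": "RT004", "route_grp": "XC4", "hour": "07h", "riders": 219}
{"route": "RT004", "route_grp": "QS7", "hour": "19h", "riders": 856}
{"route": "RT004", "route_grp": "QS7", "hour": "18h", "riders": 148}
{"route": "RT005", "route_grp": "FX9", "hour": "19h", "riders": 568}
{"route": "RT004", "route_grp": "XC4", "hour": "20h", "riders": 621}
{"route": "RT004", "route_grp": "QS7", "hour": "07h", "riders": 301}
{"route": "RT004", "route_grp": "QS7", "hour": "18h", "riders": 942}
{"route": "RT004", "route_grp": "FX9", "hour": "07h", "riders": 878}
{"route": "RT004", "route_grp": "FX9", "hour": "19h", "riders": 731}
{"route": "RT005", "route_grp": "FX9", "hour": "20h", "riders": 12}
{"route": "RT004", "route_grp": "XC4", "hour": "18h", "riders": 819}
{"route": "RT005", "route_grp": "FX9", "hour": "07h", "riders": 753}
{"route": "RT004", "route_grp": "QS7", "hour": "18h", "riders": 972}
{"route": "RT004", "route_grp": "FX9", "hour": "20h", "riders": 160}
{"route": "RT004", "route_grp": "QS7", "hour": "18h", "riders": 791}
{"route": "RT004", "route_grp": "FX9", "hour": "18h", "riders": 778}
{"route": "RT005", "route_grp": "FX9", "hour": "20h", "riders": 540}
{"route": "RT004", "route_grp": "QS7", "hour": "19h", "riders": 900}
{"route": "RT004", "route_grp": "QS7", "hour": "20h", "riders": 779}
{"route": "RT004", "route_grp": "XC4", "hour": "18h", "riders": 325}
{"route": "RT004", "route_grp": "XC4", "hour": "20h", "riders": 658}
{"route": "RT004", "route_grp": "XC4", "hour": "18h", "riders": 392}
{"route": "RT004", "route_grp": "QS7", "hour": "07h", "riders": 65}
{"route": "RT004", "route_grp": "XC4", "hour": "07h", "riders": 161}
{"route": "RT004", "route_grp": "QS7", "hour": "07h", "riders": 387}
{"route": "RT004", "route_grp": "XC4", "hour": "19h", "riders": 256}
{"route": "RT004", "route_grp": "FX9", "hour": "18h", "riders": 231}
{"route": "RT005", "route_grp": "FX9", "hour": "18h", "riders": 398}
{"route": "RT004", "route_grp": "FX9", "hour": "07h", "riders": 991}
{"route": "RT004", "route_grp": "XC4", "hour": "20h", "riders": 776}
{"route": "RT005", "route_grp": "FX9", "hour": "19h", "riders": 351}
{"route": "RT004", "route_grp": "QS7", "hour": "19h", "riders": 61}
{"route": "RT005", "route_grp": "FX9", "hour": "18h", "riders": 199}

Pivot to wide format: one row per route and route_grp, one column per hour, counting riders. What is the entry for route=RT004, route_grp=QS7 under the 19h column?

4

Rows with route=RT004, route_grp=QS7 and hour=19h: riders values are 242, 856, 900, 61.
4 rows match — count = 4.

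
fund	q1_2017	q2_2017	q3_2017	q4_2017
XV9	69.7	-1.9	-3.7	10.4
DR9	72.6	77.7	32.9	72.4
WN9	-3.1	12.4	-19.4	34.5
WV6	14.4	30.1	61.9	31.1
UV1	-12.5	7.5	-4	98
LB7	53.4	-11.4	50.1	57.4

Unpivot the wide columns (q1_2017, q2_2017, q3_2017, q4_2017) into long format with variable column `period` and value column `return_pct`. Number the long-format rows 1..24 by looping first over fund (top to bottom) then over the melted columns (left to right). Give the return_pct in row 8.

72.4

24 rows total (6 × 4). Row 8: index ⌊(8-1)/4⌋ = 1 into fund → DR9; (8-1) mod 4 = 3 into the melted columns → q4_2017.
So row 8 is (DR9, q4_2017, 72.4); return_pct = 72.4.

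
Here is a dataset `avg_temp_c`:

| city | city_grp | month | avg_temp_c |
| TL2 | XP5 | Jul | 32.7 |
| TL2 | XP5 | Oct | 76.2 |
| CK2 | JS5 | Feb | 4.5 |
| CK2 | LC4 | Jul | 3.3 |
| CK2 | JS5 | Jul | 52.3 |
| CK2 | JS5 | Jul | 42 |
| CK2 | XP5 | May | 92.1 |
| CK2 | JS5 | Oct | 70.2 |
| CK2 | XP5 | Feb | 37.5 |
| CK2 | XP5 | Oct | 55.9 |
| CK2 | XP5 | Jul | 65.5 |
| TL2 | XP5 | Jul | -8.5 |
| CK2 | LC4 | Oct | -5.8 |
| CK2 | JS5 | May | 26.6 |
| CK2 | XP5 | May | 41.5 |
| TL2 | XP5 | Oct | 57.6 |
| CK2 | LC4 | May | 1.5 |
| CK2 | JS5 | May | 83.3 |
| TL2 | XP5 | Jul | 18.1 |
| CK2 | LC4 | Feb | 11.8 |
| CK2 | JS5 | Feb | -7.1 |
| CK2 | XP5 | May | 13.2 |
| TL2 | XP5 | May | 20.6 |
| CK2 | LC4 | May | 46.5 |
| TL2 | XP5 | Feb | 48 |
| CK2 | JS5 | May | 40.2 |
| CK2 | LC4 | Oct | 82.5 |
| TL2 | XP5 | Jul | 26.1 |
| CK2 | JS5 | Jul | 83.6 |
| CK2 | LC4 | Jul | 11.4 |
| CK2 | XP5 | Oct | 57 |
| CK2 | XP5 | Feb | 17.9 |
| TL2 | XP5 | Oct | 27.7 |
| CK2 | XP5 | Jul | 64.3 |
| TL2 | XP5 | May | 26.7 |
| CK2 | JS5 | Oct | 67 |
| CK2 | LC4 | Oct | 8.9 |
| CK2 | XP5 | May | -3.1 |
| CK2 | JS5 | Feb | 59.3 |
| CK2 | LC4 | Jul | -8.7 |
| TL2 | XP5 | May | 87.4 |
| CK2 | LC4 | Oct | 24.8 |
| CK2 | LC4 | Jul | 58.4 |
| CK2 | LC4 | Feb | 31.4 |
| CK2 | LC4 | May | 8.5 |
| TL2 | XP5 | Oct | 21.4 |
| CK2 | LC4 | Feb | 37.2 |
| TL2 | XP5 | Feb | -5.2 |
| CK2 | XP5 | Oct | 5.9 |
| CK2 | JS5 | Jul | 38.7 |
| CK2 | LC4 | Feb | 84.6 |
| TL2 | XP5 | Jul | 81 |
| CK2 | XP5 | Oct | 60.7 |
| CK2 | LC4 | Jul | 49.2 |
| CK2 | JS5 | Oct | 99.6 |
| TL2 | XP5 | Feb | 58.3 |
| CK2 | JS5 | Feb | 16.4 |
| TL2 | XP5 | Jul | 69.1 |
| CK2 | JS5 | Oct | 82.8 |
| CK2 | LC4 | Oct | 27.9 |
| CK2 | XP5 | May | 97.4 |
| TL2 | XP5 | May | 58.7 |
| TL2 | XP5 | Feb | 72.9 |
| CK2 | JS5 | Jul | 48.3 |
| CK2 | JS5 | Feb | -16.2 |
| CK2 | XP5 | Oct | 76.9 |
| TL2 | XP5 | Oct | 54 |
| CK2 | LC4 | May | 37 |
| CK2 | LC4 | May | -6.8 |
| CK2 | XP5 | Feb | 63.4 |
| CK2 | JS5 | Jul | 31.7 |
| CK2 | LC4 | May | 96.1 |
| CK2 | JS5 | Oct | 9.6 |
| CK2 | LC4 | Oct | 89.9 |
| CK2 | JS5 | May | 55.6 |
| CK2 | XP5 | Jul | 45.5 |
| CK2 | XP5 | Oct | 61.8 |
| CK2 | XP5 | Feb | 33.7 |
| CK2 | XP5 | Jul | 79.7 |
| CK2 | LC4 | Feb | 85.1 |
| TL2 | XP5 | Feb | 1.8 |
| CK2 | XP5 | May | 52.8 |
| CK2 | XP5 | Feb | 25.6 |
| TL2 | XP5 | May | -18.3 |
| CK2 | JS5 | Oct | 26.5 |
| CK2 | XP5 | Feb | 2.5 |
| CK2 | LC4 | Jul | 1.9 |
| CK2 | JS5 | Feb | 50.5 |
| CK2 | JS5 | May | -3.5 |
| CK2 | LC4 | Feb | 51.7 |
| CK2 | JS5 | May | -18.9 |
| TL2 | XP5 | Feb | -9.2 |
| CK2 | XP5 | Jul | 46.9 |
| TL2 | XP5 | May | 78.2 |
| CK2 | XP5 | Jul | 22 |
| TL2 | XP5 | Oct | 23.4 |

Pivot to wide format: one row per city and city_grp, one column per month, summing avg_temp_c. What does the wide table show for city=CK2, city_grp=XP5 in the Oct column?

Rows with city=CK2, city_grp=XP5 and month=Oct: avg_temp_c values are 55.9, 57, 5.9, 60.7, 76.9, 61.8.
55.9 + 57 + 5.9 + 60.7 + 76.9 + 61.8 = 318.2.

318.2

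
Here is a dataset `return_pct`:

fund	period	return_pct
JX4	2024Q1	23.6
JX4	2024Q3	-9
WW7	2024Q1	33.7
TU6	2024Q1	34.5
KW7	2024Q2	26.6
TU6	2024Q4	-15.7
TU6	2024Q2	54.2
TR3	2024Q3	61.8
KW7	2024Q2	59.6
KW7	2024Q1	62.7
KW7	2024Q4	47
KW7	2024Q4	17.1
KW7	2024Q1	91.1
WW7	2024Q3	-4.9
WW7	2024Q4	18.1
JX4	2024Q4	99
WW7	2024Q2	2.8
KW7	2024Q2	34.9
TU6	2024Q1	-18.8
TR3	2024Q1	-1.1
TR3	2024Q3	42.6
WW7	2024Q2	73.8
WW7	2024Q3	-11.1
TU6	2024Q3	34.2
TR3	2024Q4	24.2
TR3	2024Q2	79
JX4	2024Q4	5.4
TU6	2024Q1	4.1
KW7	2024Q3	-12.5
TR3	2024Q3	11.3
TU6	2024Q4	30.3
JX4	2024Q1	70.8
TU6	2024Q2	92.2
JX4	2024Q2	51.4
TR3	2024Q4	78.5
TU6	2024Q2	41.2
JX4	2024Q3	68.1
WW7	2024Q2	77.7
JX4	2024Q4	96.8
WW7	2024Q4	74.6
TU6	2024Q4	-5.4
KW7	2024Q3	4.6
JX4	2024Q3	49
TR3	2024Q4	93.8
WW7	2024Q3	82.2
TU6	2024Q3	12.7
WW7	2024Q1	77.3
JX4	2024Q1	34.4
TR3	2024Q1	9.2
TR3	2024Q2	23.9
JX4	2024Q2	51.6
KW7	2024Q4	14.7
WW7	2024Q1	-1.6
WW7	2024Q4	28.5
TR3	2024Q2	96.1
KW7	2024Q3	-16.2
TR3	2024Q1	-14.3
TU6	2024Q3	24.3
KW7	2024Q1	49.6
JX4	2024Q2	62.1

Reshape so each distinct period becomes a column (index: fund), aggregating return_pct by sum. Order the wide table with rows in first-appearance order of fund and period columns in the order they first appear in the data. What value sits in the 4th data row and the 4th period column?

With rows in first-appearance order of fund, row 4 is fund=KW7. period columns in first-appearance order: 2024Q1, 2024Q3, 2024Q2, 2024Q4; column 4 is 2024Q4.
Long rows with fund=KW7, period=2024Q4: 47 + 17.1 + 14.7 = 78.8.

78.8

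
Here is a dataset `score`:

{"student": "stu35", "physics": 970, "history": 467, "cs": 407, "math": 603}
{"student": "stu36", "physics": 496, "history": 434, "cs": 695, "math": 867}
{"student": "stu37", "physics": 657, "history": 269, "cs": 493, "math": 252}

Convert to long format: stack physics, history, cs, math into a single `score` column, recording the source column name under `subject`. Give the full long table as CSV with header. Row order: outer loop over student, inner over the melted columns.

student,subject,score
stu35,physics,970
stu35,history,467
stu35,cs,407
stu35,math,603
stu36,physics,496
stu36,history,434
stu36,cs,695
stu36,math,867
stu37,physics,657
stu37,history,269
stu37,cs,493
stu37,math,252

Each (student, column) pair becomes one row: 3 × 4 = 12 rows.
For example, (stu35, physics) → score=970.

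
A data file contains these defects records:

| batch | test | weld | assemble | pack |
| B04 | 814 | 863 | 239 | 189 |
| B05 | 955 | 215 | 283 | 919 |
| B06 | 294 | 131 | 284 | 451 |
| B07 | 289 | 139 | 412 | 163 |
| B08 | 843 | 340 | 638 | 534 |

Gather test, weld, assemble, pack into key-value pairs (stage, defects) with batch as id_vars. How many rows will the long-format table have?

5 batch values × 4 melted columns = 20 rows.

20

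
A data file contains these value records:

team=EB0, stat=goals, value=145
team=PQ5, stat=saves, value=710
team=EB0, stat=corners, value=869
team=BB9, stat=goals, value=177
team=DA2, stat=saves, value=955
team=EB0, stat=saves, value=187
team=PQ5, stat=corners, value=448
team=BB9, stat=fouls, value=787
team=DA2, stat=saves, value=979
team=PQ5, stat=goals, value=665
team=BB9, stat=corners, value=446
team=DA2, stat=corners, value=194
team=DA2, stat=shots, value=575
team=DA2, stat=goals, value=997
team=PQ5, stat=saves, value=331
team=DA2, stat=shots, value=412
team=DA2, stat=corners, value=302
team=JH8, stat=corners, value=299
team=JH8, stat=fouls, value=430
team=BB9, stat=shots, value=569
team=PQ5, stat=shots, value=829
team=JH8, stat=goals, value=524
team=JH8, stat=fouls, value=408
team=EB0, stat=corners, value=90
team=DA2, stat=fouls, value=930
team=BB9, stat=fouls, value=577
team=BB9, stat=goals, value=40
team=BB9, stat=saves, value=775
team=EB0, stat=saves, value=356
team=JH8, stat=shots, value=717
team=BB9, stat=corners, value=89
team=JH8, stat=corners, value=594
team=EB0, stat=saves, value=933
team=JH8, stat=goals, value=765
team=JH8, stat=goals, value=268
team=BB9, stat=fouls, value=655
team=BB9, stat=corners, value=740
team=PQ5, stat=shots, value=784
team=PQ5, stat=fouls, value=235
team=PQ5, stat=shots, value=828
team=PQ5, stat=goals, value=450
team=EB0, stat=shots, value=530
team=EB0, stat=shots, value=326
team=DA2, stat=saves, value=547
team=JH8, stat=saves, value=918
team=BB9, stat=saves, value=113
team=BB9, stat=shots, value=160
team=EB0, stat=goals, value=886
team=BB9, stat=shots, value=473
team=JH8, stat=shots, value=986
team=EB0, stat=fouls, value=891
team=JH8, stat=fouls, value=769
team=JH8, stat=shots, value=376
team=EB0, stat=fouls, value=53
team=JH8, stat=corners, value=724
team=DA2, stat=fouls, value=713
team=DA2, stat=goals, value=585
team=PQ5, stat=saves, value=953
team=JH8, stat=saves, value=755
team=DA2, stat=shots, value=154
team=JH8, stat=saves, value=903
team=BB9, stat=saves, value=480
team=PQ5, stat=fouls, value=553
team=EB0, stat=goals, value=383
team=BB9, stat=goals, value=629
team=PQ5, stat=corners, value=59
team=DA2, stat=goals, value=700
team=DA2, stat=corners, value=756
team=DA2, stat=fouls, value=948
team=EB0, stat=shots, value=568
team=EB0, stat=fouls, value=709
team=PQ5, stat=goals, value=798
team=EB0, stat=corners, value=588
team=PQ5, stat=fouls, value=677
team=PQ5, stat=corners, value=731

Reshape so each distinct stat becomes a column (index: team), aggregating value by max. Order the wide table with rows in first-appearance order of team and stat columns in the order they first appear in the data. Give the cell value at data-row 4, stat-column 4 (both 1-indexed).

948

With rows in first-appearance order of team, row 4 is team=DA2. stat columns in first-appearance order: goals, saves, corners, fouls, shots; column 4 is fouls.
Long rows with team=DA2, stat=fouls: max(930, 713, 948) = 948.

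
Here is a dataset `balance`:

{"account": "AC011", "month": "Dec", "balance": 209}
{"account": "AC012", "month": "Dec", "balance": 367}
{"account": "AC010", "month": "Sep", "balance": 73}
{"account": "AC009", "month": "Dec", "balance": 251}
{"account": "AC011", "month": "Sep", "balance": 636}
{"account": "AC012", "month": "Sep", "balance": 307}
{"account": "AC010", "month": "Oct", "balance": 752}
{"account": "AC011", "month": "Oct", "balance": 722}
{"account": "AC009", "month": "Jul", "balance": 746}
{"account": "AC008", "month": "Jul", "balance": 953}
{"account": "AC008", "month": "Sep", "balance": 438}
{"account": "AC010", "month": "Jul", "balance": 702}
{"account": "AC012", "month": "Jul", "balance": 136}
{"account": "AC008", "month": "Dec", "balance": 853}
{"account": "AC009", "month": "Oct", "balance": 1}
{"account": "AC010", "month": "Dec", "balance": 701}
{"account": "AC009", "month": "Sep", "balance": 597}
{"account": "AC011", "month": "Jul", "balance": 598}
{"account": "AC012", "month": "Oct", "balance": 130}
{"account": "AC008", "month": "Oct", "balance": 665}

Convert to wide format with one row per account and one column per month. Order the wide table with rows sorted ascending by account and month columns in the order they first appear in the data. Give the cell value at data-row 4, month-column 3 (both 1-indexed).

722

With rows sorted ascending by account, row 4 is account=AC011. month columns in first-appearance order: Dec, Sep, Oct, Jul; column 3 is Oct.
Long rows with account=AC011, month=Oct: balance = 722.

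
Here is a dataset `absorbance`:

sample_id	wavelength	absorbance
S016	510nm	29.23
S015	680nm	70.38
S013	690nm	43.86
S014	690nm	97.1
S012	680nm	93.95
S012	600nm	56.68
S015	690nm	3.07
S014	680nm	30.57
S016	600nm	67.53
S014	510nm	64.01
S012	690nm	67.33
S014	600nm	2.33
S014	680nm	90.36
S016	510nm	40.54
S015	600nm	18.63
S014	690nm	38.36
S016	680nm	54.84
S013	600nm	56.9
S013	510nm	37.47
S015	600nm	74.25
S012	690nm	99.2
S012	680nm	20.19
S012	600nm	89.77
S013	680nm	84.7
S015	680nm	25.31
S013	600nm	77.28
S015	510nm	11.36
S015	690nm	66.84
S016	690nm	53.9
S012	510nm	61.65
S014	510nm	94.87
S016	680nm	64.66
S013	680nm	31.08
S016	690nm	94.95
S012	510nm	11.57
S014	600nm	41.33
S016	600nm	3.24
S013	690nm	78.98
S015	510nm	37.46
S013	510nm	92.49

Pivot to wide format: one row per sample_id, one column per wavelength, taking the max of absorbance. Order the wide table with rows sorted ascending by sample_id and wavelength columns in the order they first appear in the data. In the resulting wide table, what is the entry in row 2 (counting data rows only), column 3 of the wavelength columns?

78.98

With rows sorted ascending by sample_id, row 2 is sample_id=S013. wavelength columns in first-appearance order: 510nm, 680nm, 690nm, 600nm; column 3 is 690nm.
Long rows with sample_id=S013, wavelength=690nm: max(43.86, 78.98) = 78.98.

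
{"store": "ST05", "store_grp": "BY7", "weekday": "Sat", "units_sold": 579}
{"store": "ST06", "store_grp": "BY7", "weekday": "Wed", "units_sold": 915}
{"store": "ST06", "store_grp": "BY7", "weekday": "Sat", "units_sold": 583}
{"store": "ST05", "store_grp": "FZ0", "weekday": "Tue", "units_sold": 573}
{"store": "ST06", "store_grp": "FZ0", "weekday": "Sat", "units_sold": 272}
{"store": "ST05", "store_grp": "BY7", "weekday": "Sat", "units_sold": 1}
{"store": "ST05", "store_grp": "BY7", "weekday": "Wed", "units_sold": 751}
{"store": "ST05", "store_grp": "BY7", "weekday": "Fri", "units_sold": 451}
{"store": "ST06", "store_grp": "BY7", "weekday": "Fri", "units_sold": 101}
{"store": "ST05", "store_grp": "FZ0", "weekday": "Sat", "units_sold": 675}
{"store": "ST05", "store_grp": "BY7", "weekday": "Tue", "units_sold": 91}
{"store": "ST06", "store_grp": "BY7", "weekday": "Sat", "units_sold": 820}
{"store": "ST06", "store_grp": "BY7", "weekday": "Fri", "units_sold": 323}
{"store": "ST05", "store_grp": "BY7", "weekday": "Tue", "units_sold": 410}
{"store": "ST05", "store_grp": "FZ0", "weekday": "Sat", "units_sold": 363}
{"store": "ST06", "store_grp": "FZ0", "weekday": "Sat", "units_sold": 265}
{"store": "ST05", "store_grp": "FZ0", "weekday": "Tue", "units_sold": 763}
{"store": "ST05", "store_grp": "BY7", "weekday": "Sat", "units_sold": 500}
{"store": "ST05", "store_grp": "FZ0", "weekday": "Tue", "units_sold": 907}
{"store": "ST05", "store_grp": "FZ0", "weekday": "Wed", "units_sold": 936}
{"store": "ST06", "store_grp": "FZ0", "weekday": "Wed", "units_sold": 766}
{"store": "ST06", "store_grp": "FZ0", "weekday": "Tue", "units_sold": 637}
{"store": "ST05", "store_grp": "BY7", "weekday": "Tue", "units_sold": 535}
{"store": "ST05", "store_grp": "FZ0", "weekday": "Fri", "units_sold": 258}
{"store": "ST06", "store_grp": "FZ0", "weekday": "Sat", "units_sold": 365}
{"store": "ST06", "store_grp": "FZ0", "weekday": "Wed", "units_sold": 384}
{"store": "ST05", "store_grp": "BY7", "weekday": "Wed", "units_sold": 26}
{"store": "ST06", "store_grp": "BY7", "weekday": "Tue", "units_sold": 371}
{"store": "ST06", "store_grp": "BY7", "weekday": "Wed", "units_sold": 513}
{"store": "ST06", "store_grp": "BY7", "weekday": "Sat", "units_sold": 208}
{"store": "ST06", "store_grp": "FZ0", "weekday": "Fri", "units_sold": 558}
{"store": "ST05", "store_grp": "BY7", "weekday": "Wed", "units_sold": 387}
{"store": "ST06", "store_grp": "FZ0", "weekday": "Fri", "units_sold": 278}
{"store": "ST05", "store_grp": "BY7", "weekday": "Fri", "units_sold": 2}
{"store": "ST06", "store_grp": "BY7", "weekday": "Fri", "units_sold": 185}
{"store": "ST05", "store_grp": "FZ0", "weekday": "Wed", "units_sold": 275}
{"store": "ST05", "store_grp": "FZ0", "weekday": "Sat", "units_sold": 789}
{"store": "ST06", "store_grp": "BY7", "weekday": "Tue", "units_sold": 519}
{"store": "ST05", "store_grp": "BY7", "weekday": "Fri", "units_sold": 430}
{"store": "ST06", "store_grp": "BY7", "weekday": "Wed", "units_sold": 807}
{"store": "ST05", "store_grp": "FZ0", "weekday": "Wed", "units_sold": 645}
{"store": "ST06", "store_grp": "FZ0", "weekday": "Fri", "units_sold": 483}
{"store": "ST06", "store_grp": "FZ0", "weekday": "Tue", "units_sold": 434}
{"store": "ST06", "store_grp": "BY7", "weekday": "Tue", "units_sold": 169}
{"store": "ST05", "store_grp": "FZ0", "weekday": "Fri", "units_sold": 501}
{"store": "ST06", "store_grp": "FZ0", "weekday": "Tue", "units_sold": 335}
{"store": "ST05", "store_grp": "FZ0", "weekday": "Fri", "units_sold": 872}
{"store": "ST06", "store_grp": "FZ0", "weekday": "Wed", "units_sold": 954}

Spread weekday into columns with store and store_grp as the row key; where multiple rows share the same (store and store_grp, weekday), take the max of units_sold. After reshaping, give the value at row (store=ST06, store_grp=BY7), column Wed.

Rows with store=ST06, store_grp=BY7 and weekday=Wed: units_sold values are 915, 513, 807.
max(915, 513, 807) = 915.

915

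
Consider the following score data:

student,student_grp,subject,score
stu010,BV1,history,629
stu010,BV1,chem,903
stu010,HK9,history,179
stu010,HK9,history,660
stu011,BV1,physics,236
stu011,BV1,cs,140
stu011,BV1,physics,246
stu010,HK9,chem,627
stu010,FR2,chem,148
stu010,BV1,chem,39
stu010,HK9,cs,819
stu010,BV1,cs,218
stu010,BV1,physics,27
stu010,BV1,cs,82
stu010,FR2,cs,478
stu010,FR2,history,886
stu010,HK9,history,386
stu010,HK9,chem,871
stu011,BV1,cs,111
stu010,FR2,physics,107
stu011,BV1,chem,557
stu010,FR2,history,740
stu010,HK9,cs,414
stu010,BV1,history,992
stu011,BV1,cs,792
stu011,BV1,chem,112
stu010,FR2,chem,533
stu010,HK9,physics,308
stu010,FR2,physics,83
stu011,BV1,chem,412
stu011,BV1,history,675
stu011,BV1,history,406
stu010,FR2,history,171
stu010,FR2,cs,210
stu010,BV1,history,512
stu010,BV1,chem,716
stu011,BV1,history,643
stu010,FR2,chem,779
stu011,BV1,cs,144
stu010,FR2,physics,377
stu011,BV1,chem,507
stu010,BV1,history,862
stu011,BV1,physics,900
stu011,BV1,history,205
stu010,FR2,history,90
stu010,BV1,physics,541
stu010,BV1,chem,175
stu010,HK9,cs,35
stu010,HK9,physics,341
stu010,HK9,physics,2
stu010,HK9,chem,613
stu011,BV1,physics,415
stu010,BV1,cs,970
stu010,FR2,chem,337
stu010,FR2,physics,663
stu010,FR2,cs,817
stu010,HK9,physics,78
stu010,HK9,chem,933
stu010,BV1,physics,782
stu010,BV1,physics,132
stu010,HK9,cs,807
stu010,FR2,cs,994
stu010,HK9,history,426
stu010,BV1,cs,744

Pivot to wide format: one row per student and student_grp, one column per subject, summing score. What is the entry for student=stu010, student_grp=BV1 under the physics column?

Rows with student=stu010, student_grp=BV1 and subject=physics: score values are 27, 541, 782, 132.
27 + 541 + 782 + 132 = 1482.

1482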